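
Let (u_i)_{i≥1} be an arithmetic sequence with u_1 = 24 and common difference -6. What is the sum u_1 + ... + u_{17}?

-408

u_i = 24 + (i - 1)·(-6).
u_{17} = -72; S = 17·(24 + (-72))/2 = -408.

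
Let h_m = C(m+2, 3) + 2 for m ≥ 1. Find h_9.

C(11, 3) = 165, so h_9 = 167.

167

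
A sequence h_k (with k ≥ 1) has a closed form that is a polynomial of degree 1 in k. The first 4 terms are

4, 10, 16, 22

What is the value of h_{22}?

130

1st diffs: 6, 6, 6 (constant).
So h_k = 6k - 2.
Evaluating at k = 22 gives h_{22} = 130.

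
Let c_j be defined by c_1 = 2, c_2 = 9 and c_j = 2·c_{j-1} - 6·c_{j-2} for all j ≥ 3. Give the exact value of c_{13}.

c_3 = 6, c_4 = -42, c_5 = -120, …, c_{10} = -11760, c_{11} = -13728, c_{12} = 43104, c_{13} = 168576.

168576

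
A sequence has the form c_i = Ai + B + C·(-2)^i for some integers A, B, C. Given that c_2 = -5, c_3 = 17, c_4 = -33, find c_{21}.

4194269

The three given values yield: 2A + B + 4C = -5; 3A + B - 8C = 17; 4A + B + 16C = -33.
Subtracting the first from the second: A - 12C = 22.
Subtracting the second from the third: A + 24C = -50.
Solving: C = -2, A = -2, then B = 7.
Hence c_{21} = -2·21 + 7 + (-2)·(-2097152) = 4194269.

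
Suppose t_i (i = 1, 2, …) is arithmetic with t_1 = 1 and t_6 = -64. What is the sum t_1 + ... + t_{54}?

-18549

Common difference d = (-64 - 1) / (6 - 1) = -13.
t_i = 1 + (i - 1)·(-13).
t_{54} = -688; S = 54·(1 + (-688))/2 = -18549.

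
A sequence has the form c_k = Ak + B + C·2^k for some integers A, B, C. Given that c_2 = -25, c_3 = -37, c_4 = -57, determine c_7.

Plug in k = 2, 3, 4: 2A + B + 4C = -25; 3A + B + 8C = -37; 4A + B + 16C = -57.
Subtracting the first from the second: A + 4C = -12.
Subtracting the second from the third: A + 8C = -20.
Solving: C = -2, A = -4, then B = -9.
Therefore c_7 = -28 + (-9) + (-2)·128 = -293.

-293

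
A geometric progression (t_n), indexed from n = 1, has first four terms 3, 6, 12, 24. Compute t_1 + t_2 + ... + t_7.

381

Common ratio r = 2.
t_n = 3·2^(n-1).
S = 3·(2^7 - 1)/(2 - 1) = 3·(128 - 1)/(1) = 381.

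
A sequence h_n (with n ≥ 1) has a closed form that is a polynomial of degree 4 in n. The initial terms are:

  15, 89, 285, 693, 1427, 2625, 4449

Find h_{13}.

40635

1st diffs: 74, 196, 408, 734, 1198, 1824.
2nd diffs: 122, 212, 326, 464, 626.
3rd diffs: 90, 114, 138, 162.
4th diffs: 24, 24, 24 (constant).
Newton forward-difference form: h_n = 15 + 74·C(n-1,1) + 122·C(n-1,2) + 90·C(n-1,3) + 24·C(n-1,4).
At n = 13: n-1 = 12, so h_{13} = 15 + 888 + 8052 + 19800 + 11880 = 40635.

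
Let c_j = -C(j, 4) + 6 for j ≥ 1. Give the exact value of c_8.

C(8, 4) = 70, so c_8 = -64.

-64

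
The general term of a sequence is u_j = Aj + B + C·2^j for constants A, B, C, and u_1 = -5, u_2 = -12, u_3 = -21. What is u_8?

At j = 1, 2, 3: A + B + 2C = -5; 2A + B + 4C = -12; 3A + B + 8C = -21.
Subtracting the first from the second: A + 2C = -7.
Subtracting the second from the third: A + 4C = -9.
Solving: C = -1, A = -5, then B = 2.
Therefore u_8 = -40 + 2 + (-1)·256 = -294.

-294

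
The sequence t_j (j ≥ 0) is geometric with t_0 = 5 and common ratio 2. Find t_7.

640

t_j = 5·2^(j-0).
t_7 = 5·2^7 = 640.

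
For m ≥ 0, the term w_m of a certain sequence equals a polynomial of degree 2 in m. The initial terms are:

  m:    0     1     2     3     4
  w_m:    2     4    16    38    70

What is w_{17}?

1396

1st diffs: 2, 12, 22, 32.
2nd diffs: 10, 10, 10 (constant).
Newton forward-difference form: w_m = 2 + 2·C(m,1) + 10·C(m,2).
At m = 17: m = 17, so w_{17} = 2 + 34 + 1360 = 1396.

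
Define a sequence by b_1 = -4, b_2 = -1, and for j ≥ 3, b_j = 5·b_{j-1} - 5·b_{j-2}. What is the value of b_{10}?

215000

Compute successive terms:
b_3 = 15  b_4 = 80  b_5 = 325  b_6 = 1225  b_7 = 4500  b_8 = 16375  b_9 = 59375  b_{10} = 215000.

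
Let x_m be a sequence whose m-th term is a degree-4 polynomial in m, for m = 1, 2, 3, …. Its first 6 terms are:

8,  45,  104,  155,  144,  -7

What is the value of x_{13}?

-16576

1st diffs: 37, 59, 51, -11, -151.
2nd diffs: 22, -8, -62, -140.
3rd diffs: -30, -54, -78.
4th diffs: -24, -24 (constant).
So x_m = -m^4 + 5m^3 + 6m^2 - m - 1.
Evaluating at m = 13 gives x_{13} = -16576.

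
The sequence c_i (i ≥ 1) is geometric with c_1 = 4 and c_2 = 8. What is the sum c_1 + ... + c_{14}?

65532

Common ratio r = 2.
c_i = 4·2^(i-1).
S = 4·(2^14 - 1)/(2 - 1) = 4·(16384 - 1)/(1) = 65532.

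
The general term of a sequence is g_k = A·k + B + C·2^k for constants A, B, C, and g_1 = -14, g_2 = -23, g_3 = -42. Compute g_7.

Plug in k = 1, 2, 3: A + B + 2C = -14; 2A + B + 4C = -23; 3A + B + 8C = -42.
Subtracting the first from the second: A + 2C = -9.
Subtracting the second from the third: A + 4C = -19.
Solving: C = -5, A = 1, then B = -5.
So g_k = 1·k + (-5) + (-5)·2^k; at k=7 this is -638.

-638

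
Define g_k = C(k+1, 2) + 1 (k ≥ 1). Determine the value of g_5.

16

C(6, 2) = 15, so g_5 = 16.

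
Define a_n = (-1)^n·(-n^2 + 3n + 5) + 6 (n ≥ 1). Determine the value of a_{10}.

(-1)^10 = 1; -n^2 + 3n + 5 at n=10 is -65; so a_{10} = -59.

-59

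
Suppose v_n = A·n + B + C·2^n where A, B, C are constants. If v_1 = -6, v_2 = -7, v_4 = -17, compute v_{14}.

-16375

At n = 1, 2, 4: A + B + 2C = -6; 2A + B + 4C = -7; 4A + B + 16C = -17.
Subtracting the first from the second: A + 2C = -1.
Subtracting the second from the third: 2A + 12C = -10.
Solving: C = -1, A = 1, then B = -5.
So v_n = 1·n + (-5) + (-1)·2^n; at n=14 this is -16375.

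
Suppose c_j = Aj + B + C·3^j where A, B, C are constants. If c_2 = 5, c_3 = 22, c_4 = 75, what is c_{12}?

531427

At j = 2, 3, 4: 2A + B + 9C = 5; 3A + B + 27C = 22; 4A + B + 81C = 75.
Subtracting the first from the second: A + 18C = 17.
Subtracting the second from the third: A + 54C = 53.
Solving: C = 1, A = -1, then B = -2.
Therefore c_{12} = -12 + (-2) + 1·531441 = 531427.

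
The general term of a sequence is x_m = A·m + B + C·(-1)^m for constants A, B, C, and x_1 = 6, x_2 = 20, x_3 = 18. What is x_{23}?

138

At m = 1, 2, 3: A + B - C = 6; 2A + B + C = 20; 3A + B - C = 18.
Subtracting the first from the second: A + 2C = 14.
Subtracting the second from the third: A - 2C = -2.
Solving: C = 4, A = 6, then B = 4.
Hence x_{23} = 6·23 + 4 + 4·(-1) = 138.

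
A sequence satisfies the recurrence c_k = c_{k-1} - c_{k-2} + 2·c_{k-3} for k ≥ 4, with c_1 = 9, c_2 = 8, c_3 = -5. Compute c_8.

36

Step forward from the initial values:
c_4 = 5, c_5 = 26, c_6 = 11, c_7 = -5, c_8 = 36.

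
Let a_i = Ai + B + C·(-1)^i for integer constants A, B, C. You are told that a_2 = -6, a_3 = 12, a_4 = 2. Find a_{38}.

At i = 2, 3, 4: 2A + B + C = -6; 3A + B - C = 12; 4A + B + C = 2.
Subtracting the first from the second: A - 2C = 18.
Subtracting the second from the third: A + 2C = -10.
Solving: C = -7, A = 4, then B = -7.
Hence a_{38} = 4·38 + (-7) + (-7)·1 = 138.

138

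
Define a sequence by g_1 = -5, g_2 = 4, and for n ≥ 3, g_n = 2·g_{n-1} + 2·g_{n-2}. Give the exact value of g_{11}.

Compute successive terms:
g_3 = -2;  g_4 = 4;  g_5 = 4;  g_6 = 16;  g_7 = 40;  g_8 = 112;  g_9 = 304;  g_{10} = 832;  g_{11} = 2272.

2272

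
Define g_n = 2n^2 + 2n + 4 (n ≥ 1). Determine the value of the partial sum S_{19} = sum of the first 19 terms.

5396

Over n = 1..19: Σn = 190, Σn² = 2470.
Total = (2)·2470 + (2)·190 + (4)·19 = 5396.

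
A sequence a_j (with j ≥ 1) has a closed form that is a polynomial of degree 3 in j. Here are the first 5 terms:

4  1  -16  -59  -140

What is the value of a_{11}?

-2096

1st diffs: -3, -17, -43, -81.
2nd diffs: -14, -26, -38.
3rd diffs: -12, -12 (constant).
Newton forward-difference form: a_j = 4 + (-3)·C(j-1,1) + (-14)·C(j-1,2) + (-12)·C(j-1,3).
At j = 11: j-1 = 10, so a_{11} = 4 - 30 - 630 - 1440 = -2096.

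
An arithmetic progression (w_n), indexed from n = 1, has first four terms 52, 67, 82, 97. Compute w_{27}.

442

Common difference d = 15.
w_n = 52 + (n - 1)·15.
w_{27} = 52 + 26·15 = 442.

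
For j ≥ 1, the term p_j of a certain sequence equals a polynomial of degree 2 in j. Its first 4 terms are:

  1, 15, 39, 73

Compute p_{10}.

487

1st diffs: 14, 24, 34.
2nd diffs: 10, 10 (constant).
Newton forward-difference form: p_j = 1 + 14·C(j-1,1) + 10·C(j-1,2).
At j = 10: j-1 = 9, so p_{10} = 1 + 126 + 360 = 487.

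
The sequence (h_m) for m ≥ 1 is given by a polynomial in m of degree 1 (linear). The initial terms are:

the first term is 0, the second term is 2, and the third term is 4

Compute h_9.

16

1st diffs: 2, 2 (constant).
So h_m = 2m - 2.
Evaluating at m = 9 gives h_9 = 16.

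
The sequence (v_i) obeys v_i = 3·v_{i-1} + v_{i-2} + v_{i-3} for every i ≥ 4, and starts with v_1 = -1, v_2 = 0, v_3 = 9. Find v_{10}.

38752

Iterate the recurrence:
v_4 = 26;  v_5 = 87;  v_6 = 296;  v_7 = 1001;  v_8 = 3386;  v_9 = 11455;  v_{10} = 38752.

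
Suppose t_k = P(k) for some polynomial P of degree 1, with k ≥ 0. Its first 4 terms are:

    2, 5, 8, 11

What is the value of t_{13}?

1st diffs: 3, 3, 3 (constant).
So t_k = 3k + 2.
Evaluating at k = 13 gives t_{13} = 41.

41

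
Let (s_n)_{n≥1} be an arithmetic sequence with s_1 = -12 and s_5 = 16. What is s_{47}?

310

Common difference d = (16 - (-12)) / (5 - 1) = 7.
s_n = -12 + (n - 1)·7.
s_{47} = -12 + 46·7 = 310.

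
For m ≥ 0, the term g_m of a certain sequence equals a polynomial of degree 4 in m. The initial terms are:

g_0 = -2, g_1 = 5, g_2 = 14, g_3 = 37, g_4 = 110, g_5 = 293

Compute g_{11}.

10085

1st diffs: 7, 9, 23, 73, 183.
2nd diffs: 2, 14, 50, 110.
3rd diffs: 12, 36, 60.
4th diffs: 24, 24 (constant).
So g_m = m^4 - 4m^3 + 6m^2 + 4m - 2.
Evaluating at m = 11 gives g_{11} = 10085.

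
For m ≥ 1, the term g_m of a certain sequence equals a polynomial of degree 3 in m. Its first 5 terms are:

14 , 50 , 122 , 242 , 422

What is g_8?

1st diffs: 36, 72, 120, 180.
2nd diffs: 36, 48, 60.
3rd diffs: 12, 12 (constant).
Newton forward-difference form: g_m = 14 + 36·C(m-1,1) + 36·C(m-1,2) + 12·C(m-1,3).
At m = 8: m-1 = 7, so g_8 = 14 + 252 + 756 + 420 = 1442.

1442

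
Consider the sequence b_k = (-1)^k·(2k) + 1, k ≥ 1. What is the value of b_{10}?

(-1)^10 = 1; 2k at k=10 is 20; so b_{10} = 21.

21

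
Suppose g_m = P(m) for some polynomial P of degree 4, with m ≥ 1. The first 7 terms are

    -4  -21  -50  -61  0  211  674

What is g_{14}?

24579

1st diffs: -17, -29, -11, 61, 211, 463.
2nd diffs: -12, 18, 72, 150, 252.
3rd diffs: 30, 54, 78, 102.
4th diffs: 24, 24, 24 (constant).
Newton forward-difference form: g_m = -4 + (-17)·C(m-1,1) + (-12)·C(m-1,2) + 30·C(m-1,3) + 24·C(m-1,4).
At m = 14: m-1 = 13, so g_{14} = -4 - 221 - 936 + 8580 + 17160 = 24579.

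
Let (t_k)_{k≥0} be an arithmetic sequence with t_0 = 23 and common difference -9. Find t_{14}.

t_k = 23 + (k - 0)·(-9).
t_{14} = 23 + 14·(-9) = -103.

-103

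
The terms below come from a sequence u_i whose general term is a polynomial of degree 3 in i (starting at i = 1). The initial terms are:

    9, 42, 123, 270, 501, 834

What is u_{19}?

1st diffs: 33, 81, 147, 231, 333.
2nd diffs: 48, 66, 84, 102.
3rd diffs: 18, 18, 18 (constant).
Newton forward-difference form: u_i = 9 + 33·C(i-1,1) + 48·C(i-1,2) + 18·C(i-1,3).
At i = 19: i-1 = 18, so u_{19} = 9 + 594 + 7344 + 14688 = 22635.

22635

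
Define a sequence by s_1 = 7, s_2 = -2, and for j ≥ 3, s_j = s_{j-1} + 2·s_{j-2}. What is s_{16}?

54608

Iterate the recurrence:
s_3 = 12; s_4 = 8; s_5 = 32; …; s_{13} = 6832; s_{14} = 13648; s_{15} = 27312; s_{16} = 54608.
(Characteristic roots are 2 and -1.)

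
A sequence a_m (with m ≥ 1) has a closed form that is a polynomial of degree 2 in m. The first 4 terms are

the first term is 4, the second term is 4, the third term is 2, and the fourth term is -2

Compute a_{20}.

1st diffs: 0, -2, -4.
2nd diffs: -2, -2 (constant).
Newton forward-difference form: a_m = 4 + (-2)·C(m-1,2).
At m = 20: m-1 = 19, so a_{20} = 4 - 342 = -338.

-338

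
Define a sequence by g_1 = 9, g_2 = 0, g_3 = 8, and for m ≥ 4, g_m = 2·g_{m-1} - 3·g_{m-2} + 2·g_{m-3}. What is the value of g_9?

108

g_4 = 34  g_5 = 44  g_6 = 2  g_7 = -60  g_8 = -38  g_9 = 108.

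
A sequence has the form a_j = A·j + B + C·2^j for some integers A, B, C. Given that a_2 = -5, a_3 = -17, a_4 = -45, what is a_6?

-229

Write the equations: 2A + B + 4C = -5; 3A + B + 8C = -17; 4A + B + 16C = -45.
Subtracting the first from the second: A + 4C = -12.
Subtracting the second from the third: A + 8C = -28.
Solving: C = -4, A = 4, then B = 3.
So a_j = 4·j + 3 + (-4)·2^j; at j=6 this is -229.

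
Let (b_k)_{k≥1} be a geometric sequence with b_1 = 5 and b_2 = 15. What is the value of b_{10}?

98415

Common ratio r = 3.
b_k = 5·3^(k-1).
b_{10} = 5·3^9 = 98415.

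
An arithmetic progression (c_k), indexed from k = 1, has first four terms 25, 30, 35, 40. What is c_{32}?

Common difference d = 5.
c_k = 25 + (k - 1)·5.
c_{32} = 25 + 31·5 = 180.

180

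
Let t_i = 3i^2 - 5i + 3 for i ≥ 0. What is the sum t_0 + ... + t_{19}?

6520

Over i = 0..19: Σi = 190, Σi² = 2470.
Total = (3)·2470 + (-5)·190 + (3)·20 = 6520.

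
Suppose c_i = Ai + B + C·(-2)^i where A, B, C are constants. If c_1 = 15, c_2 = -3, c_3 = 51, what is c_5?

The three given values yield: A + B - 2C = 15; 2A + B + 4C = -3; 3A + B - 8C = 51.
Subtracting the first from the second: A + 6C = -18.
Subtracting the second from the third: A - 12C = 54.
Solving: C = -4, A = 6, then B = 1.
Hence c_5 = 6·5 + 1 + (-4)·(-32) = 159.

159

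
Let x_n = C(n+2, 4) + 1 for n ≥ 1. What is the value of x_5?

C(7, 4) = 35, so x_5 = 36.

36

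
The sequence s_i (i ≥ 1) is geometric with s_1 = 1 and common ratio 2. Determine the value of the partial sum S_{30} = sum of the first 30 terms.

s_i = 1·2^(i-1).
S = 1·(2^30 - 1)/(2 - 1) = 1·(1073741824 - 1)/(1) = 1073741823.

1073741823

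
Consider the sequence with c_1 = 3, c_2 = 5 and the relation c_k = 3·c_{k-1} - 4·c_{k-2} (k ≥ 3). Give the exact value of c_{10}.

1541

Iterate the recurrence:
c_3 = 3;  c_4 = -11;  c_5 = -45;  c_6 = -91;  c_7 = -93;  c_8 = 85;  c_9 = 627;  c_{10} = 1541.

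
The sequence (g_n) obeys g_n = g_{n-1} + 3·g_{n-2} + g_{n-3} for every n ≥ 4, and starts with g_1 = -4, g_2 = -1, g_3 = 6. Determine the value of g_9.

Step forward from the initial values:
g_4 = -1, g_5 = 16, g_6 = 19, g_7 = 66, g_8 = 139, g_9 = 356.

356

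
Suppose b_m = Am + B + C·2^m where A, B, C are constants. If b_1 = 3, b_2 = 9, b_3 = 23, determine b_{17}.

At m = 1, 2, 3: A + B + 2C = 3; 2A + B + 4C = 9; 3A + B + 8C = 23.
Subtracting the first from the second: A + 2C = 6.
Subtracting the second from the third: A + 4C = 14.
Solving: C = 4, A = -2, then B = -3.
So b_m = -2·m + (-3) + 4·2^m; at m=17 this is 524251.

524251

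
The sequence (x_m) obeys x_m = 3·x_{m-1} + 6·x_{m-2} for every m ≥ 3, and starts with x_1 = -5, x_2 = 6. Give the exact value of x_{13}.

x_3 = -12, x_4 = 0, x_5 = -72, …, x_{10} = -87480, x_{11} = -382968, x_{12} = -1673784, x_{13} = -7319160.

-7319160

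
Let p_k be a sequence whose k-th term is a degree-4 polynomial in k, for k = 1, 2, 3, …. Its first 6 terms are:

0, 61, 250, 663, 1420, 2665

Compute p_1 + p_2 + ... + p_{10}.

1st diffs: 61, 189, 413, 757, 1245.
2nd diffs: 128, 224, 344, 488.
3rd diffs: 96, 120, 144.
4th diffs: 24, 24 (constant).
So p_k = k^4 + 6k^3 + 3k^2 - 5k - 5.
Continuing: 4566, 7315, 11128, 16245.
Summing k = 1..10 (10 terms) gives 44313.

44313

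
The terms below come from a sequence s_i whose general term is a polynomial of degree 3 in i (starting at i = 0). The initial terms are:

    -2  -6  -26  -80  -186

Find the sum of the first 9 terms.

-3774

1st diffs: -4, -20, -54, -106.
2nd diffs: -16, -34, -52.
3rd diffs: -18, -18 (constant).
Newton forward-difference form: s_i = -2 + (-4)·C(i,1) + (-16)·C(i,2) + (-18)·C(i,3).
Continuing: -362, -626, -996, -1490.
Summing i = 0..8 (9 terms) gives -3774.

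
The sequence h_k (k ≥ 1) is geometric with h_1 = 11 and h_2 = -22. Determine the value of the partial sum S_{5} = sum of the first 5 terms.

Common ratio r = -2.
h_k = 11·(-2)^(k-1).
S = 11·((-2)^5 - 1)/(-2 - 1) = 11·(-32 - 1)/(-3) = 121.

121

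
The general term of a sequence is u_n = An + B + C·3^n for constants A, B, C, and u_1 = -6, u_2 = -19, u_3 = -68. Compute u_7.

-6528

Write the equations: A + B + 3C = -6; 2A + B + 9C = -19; 3A + B + 27C = -68.
Subtracting the first from the second: A + 6C = -13.
Subtracting the second from the third: A + 18C = -49.
Solving: C = -3, A = 5, then B = -2.
Therefore u_7 = 35 + (-2) + (-3)·2187 = -6528.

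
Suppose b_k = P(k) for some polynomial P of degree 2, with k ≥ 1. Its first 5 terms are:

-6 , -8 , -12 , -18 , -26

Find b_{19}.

-348

1st diffs: -2, -4, -6, -8.
2nd diffs: -2, -2, -2 (constant).
So b_k = -k^2 + k - 6.
Evaluating at k = 19 gives b_{19} = -348.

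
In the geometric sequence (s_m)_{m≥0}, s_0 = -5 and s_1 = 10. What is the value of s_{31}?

Common ratio r = -2.
s_m = (-5)·(-2)^(m-0).
s_{31} = (-5)·(-2)^31 = 10737418240.

10737418240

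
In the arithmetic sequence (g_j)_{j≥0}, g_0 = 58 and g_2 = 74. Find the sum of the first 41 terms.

Common difference d = (74 - 58) / (2 - 0) = 8.
g_j = 58 + (j - 0)·8.
g_{40} = 378; S = 41·(58 + 378)/2 = 8938.

8938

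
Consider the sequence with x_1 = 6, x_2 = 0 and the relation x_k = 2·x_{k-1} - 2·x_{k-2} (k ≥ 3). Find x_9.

96

x_3 = -12;  x_4 = -24;  x_5 = -24;  x_6 = 0;  x_7 = 48;  x_8 = 96;  x_9 = 96.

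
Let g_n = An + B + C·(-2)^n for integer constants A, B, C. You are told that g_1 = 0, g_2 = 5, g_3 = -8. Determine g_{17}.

-131086

The three given values yield: A + B - 2C = 0; 2A + B + 4C = 5; 3A + B - 8C = -8.
Subtracting the first from the second: A + 6C = 5.
Subtracting the second from the third: A - 12C = -13.
Solving: C = 1, A = -1, then B = 3.
So g_n = -1·n + 3 + 1·(-2)^n; at n=17 this is -131086.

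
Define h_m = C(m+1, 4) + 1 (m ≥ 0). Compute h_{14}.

C(15, 4) = 1365, so h_{14} = 1366.

1366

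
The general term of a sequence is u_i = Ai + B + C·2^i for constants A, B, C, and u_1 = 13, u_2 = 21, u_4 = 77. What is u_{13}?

40939

The three given values yield: A + B + 2C = 13; 2A + B + 4C = 21; 4A + B + 16C = 77.
Subtracting the first from the second: A + 2C = 8.
Subtracting the second from the third: 2A + 12C = 56.
Solving: C = 5, A = -2, then B = 5.
So u_i = -2·i + 5 + 5·2^i; at i=13 this is 40939.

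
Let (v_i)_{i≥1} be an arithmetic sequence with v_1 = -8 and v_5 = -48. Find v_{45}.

-448

Common difference d = (-48 - (-8)) / (5 - 1) = -10.
v_i = -8 + (i - 1)·(-10).
v_{45} = -8 + 44·(-10) = -448.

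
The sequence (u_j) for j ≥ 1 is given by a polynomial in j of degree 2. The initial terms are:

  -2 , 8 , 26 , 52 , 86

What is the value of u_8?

1st diffs: 10, 18, 26, 34.
2nd diffs: 8, 8, 8 (constant).
So u_j = 4j^2 - 2j - 4.
Evaluating at j = 8 gives u_8 = 236.

236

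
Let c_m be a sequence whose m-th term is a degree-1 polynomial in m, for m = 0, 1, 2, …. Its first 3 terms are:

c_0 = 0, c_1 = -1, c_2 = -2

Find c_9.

-9

1st diffs: -1, -1 (constant).
So c_m = -m.
Evaluating at m = 9 gives c_9 = -9.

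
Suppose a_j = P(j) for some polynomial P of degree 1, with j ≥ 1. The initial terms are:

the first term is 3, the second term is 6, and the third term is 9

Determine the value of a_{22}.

1st diffs: 3, 3 (constant).
So a_j = 3j.
Evaluating at j = 22 gives a_{22} = 66.

66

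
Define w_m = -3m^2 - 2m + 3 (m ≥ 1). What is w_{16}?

w_{16} = -3·16^2 - 2·16 + 3 = -797.

-797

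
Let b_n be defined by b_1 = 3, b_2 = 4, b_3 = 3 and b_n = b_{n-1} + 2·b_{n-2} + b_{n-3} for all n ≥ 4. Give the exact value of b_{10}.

b_4 = 14; b_5 = 24; b_6 = 55; b_7 = 117; b_8 = 251; b_9 = 540; b_{10} = 1159.

1159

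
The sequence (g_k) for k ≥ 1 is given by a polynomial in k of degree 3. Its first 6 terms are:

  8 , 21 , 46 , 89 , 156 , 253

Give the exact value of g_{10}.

1061

1st diffs: 13, 25, 43, 67, 97.
2nd diffs: 12, 18, 24, 30.
3rd diffs: 6, 6, 6 (constant).
So g_k = k^3 + 6k + 1.
Evaluating at k = 10 gives g_{10} = 1061.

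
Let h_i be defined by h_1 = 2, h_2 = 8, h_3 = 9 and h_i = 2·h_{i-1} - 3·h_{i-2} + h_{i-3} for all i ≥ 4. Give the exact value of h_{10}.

-27

h_4 = -4;  h_5 = -27;  h_6 = -33;  h_7 = 11;  h_8 = 94;  h_9 = 122;  h_{10} = -27.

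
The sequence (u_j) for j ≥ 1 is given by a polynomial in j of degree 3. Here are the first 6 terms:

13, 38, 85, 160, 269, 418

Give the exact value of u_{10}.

1534

1st diffs: 25, 47, 75, 109, 149.
2nd diffs: 22, 28, 34, 40.
3rd diffs: 6, 6, 6 (constant).
Newton forward-difference form: u_j = 13 + 25·C(j-1,1) + 22·C(j-1,2) + 6·C(j-1,3).
At j = 10: j-1 = 9, so u_{10} = 13 + 225 + 792 + 504 = 1534.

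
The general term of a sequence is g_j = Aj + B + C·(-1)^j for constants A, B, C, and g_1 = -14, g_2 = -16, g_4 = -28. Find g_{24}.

The three given values yield: A + B - C = -14; 2A + B + C = -16; 4A + B + C = -28.
Subtracting the first from the second: A + 2C = -2.
Subtracting the second from the third: 2A = -12.
Solving: C = 2, A = -6, then B = -6.
So g_j = -6·j + (-6) + 2·(-1)^j; at j=24 this is -148.

-148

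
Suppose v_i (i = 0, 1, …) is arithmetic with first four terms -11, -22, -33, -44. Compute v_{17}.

-198

Common difference d = -11.
v_i = -11 + (i - 0)·(-11).
v_{17} = -11 + 17·(-11) = -198.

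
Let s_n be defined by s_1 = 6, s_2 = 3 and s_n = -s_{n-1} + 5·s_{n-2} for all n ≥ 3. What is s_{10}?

-16572

Compute successive terms:
s_3 = 27, s_4 = -12, s_5 = 147, s_6 = -207, s_7 = 942, s_8 = -1977, s_9 = 6687, s_{10} = -16572.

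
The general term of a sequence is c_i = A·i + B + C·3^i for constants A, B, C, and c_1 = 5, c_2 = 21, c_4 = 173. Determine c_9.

At i = 1, 2, 4: A + B + 3C = 5; 2A + B + 9C = 21; 4A + B + 81C = 173.
Subtracting the first from the second: A + 6C = 16.
Subtracting the second from the third: 2A + 72C = 152.
Solving: C = 2, A = 4, then B = -5.
Hence c_9 = 4·9 + (-5) + 2·19683 = 39397.

39397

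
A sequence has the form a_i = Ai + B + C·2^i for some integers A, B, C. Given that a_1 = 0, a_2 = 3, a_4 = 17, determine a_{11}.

At i = 1, 2, 4: A + B + 2C = 0; 2A + B + 4C = 3; 4A + B + 16C = 17.
Subtracting the first from the second: A + 2C = 3.
Subtracting the second from the third: 2A + 12C = 14.
Solving: C = 1, A = 1, then B = -3.
Therefore a_{11} = 11 + (-3) + 1·2048 = 2056.

2056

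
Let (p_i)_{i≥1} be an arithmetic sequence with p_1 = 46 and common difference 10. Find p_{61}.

p_i = 46 + (i - 1)·10.
p_{61} = 46 + 60·10 = 646.

646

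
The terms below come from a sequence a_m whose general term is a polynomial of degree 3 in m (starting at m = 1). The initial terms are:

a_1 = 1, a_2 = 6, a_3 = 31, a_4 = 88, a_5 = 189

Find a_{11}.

1st diffs: 5, 25, 57, 101.
2nd diffs: 20, 32, 44.
3rd diffs: 12, 12 (constant).
Newton forward-difference form: a_m = 1 + 5·C(m-1,1) + 20·C(m-1,2) + 12·C(m-1,3).
At m = 11: m-1 = 10, so a_{11} = 1 + 50 + 900 + 1440 = 2391.

2391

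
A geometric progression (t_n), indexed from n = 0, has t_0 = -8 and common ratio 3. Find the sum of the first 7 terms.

t_n = (-8)·3^(n-0).
S = (-8)·(3^7 - 1)/(3 - 1) = (-8)·(2187 - 1)/(2) = -8744.

-8744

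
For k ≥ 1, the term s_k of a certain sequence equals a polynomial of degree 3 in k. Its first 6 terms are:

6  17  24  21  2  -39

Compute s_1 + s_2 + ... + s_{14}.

1st diffs: 11, 7, -3, -19, -41.
2nd diffs: -4, -10, -16, -22.
3rd diffs: -6, -6, -6 (constant).
Newton forward-difference form: s_k = 6 + 11·C(k-1,1) + (-4)·C(k-1,2) + (-6)·C(k-1,3).
Continuing: …, -108, -211, -354, -543, …, s_{14} = -1879.
Summing k = 1..14 (14 terms) gives -6377.

-6377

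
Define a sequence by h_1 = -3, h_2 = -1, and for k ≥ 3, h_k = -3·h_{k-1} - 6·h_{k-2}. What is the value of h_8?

Compute successive terms:
h_3 = 21;  h_4 = -57;  h_5 = 45;  h_6 = 207;  h_7 = -891;  h_8 = 1431.

1431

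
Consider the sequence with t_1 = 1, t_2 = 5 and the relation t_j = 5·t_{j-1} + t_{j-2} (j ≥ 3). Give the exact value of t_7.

18901

Iterate the recurrence:
t_3 = 26;  t_4 = 135;  t_5 = 701;  t_6 = 3640;  t_7 = 18901.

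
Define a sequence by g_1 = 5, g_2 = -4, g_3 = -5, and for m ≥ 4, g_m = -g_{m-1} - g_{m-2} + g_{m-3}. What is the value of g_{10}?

g_4 = 14  g_5 = -13  g_6 = -6  g_7 = 33  g_8 = -40  g_9 = 1  g_{10} = 72.

72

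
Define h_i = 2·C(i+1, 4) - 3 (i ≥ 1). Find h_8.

C(9, 4) = 126, so h_8 = 249.

249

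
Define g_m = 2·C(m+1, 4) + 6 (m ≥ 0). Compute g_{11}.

C(12, 4) = 495, so g_{11} = 996.

996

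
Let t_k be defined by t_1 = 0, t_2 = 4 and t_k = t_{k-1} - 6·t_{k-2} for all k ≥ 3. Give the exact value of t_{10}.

Step forward from the initial values:
t_3 = 4  t_4 = -20  t_5 = -44  t_6 = 76  t_7 = 340  t_8 = -116  t_9 = -2156  t_{10} = -1460.

-1460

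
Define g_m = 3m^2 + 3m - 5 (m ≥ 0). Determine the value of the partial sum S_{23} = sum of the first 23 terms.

12029

Over m = 0..22: Σm = 253, Σm² = 3795.
Total = (3)·3795 + (3)·253 + (-5)·23 = 12029.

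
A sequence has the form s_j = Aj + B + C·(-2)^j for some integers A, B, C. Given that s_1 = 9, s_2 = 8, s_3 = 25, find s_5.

Write the equations: A + B - 2C = 9; 2A + B + 4C = 8; 3A + B - 8C = 25.
Subtracting the first from the second: A + 6C = -1.
Subtracting the second from the third: A - 12C = 17.
Solving: C = -1, A = 5, then B = 2.
So s_j = 5·j + 2 + (-1)·(-2)^j; at j=5 this is 59.

59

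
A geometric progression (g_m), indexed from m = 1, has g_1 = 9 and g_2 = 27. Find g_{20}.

10460353203

Common ratio r = 3.
g_m = 9·3^(m-1).
g_{20} = 9·3^19 = 10460353203.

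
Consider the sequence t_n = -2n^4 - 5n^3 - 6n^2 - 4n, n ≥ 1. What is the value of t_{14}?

t_{14} = -2·14^4 - 5·14^3 - 6·14^2 - 4·14 = -91784.

-91784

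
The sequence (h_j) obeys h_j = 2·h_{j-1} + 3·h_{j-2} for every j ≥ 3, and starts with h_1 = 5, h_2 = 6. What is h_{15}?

Step forward from the initial values:
h_3 = 27;  h_4 = 72;  h_5 = 225;  …;  h_{12} = 487152;  h_{13} = 1461465;  h_{14} = 4384386;  h_{15} = 13153167.
(Characteristic roots are 3 and -1.)

13153167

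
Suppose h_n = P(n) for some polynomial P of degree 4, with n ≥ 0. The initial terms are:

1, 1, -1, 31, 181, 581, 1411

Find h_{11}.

1st diffs: 0, -2, 32, 150, 400, 830.
2nd diffs: -2, 34, 118, 250, 430.
3rd diffs: 36, 84, 132, 180.
4th diffs: 48, 48, 48 (constant).
So h_n = 2n^4 - 6n^3 + 3n^2 + n + 1.
Evaluating at n = 11 gives h_{11} = 21671.

21671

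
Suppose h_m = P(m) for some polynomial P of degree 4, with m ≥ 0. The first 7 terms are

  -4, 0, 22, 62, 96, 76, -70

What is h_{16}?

1st diffs: 4, 22, 40, 34, -20, -146.
2nd diffs: 18, 18, -6, -54, -126.
3rd diffs: 0, -24, -48, -72.
4th diffs: -24, -24, -24 (constant).
So h_m = -m^4 + 6m^3 - 2m^2 + m - 4.
Evaluating at m = 16 gives h_{16} = -41460.

-41460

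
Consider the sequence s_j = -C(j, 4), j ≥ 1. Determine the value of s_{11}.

C(11, 4) = 330, so s_{11} = -330.

-330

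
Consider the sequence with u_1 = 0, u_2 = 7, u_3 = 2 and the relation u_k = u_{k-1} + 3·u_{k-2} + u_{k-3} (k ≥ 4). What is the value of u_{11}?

Iterate the recurrence:
u_4 = 23; u_5 = 36; u_6 = 107; u_7 = 238; u_8 = 595; u_9 = 1416; u_{10} = 3439; u_{11} = 8282.

8282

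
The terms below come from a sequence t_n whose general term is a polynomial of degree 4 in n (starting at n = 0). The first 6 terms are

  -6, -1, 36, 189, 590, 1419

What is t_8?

8994

1st diffs: 5, 37, 153, 401, 829.
2nd diffs: 32, 116, 248, 428.
3rd diffs: 84, 132, 180.
4th diffs: 48, 48 (constant).
Newton forward-difference form: t_n = -6 + 5·C(n,1) + 32·C(n,2) + 84·C(n,3) + 48·C(n,4).
At n = 8: n = 8, so t_8 = -6 + 40 + 896 + 4704 + 3360 = 8994.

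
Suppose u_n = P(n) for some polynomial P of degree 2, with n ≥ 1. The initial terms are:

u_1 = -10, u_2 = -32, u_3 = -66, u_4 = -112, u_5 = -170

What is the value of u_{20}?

1st diffs: -22, -34, -46, -58.
2nd diffs: -12, -12, -12 (constant).
Newton forward-difference form: u_n = -10 + (-22)·C(n-1,1) + (-12)·C(n-1,2).
At n = 20: n-1 = 19, so u_{20} = -10 - 418 - 2052 = -2480.

-2480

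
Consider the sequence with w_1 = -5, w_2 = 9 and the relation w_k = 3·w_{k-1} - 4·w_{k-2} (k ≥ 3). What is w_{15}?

-67633

Step forward from the initial values:
w_3 = 47; w_4 = 105; w_5 = 127; …; w_{12} = 26409; w_{13} = 49855; w_{14} = 43929; w_{15} = -67633.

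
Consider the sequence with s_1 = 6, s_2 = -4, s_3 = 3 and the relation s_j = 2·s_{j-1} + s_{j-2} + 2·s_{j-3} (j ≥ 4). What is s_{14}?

s_4 = 14  s_5 = 23  s_6 = 66  …  s_{11} = 8999  s_{12} = 23926  s_{13} = 63623  s_{14} = 169170.

169170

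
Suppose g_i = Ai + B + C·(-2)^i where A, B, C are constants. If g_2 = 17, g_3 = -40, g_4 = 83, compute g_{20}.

Plug in i = 2, 3, 4: 2A + B + 4C = 17; 3A + B - 8C = -40; 4A + B + 16C = 83.
Subtracting the first from the second: A - 12C = -57.
Subtracting the second from the third: A + 24C = 123.
Solving: C = 5, A = 3, then B = -9.
So g_i = 3·i + (-9) + 5·(-2)^i; at i=20 this is 5242931.

5242931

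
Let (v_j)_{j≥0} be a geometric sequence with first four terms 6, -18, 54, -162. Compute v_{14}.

28697814

Common ratio r = -3.
v_j = 6·(-3)^(j-0).
v_{14} = 6·(-3)^14 = 28697814.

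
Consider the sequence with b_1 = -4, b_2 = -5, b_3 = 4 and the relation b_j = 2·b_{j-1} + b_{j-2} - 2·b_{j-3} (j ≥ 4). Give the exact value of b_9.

676

Iterate the recurrence:
b_4 = 11, b_5 = 36, b_6 = 75, b_7 = 164, b_8 = 331, b_9 = 676.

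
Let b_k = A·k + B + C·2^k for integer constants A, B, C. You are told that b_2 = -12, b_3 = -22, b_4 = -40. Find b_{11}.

Write the equations: 2A + B + 4C = -12; 3A + B + 8C = -22; 4A + B + 16C = -40.
Subtracting the first from the second: A + 4C = -10.
Subtracting the second from the third: A + 8C = -18.
Solving: C = -2, A = -2, then B = 0.
So b_k = -2·k + 0 + (-2)·2^k; at k=11 this is -4118.

-4118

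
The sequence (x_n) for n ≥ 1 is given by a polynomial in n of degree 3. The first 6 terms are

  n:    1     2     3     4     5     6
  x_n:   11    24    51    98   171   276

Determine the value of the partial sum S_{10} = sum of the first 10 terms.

1st diffs: 13, 27, 47, 73, 105.
2nd diffs: 14, 20, 26, 32.
3rd diffs: 6, 6, 6 (constant).
So x_n = n^3 + n^2 + 3n + 6.
Continuing: 419, 606, 843, 1136.
Summing n = 1..10 (10 terms) gives 3635.

3635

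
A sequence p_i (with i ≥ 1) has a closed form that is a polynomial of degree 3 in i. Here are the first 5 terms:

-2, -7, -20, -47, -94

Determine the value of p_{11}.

-1132

1st diffs: -5, -13, -27, -47.
2nd diffs: -8, -14, -20.
3rd diffs: -6, -6 (constant).
Newton forward-difference form: p_i = -2 + (-5)·C(i-1,1) + (-8)·C(i-1,2) + (-6)·C(i-1,3).
At i = 11: i-1 = 10, so p_{11} = -2 - 50 - 360 - 720 = -1132.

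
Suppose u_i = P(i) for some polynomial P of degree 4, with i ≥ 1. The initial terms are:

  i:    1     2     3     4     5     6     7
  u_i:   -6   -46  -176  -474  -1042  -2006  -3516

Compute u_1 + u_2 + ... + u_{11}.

-53944

1st diffs: -40, -130, -298, -568, -964, -1510.
2nd diffs: -90, -168, -270, -396, -546.
3rd diffs: -78, -102, -126, -150.
4th diffs: -24, -24, -24 (constant).
So u_i = -i^4 - 3i^3 - 2i^2 + 2i - 2.
Continuing: -5746, -8894, -13182, -18856.
Summing i = 1..11 (11 terms) gives -53944.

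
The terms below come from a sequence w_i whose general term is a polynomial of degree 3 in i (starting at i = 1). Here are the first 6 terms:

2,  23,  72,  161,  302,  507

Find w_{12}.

3753

1st diffs: 21, 49, 89, 141, 205.
2nd diffs: 28, 40, 52, 64.
3rd diffs: 12, 12, 12 (constant).
So w_i = 2i^3 + 2i^2 + i - 3.
Evaluating at i = 12 gives w_{12} = 3753.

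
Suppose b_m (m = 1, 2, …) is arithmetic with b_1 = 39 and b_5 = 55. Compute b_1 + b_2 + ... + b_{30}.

2910

Common difference d = (55 - 39) / (5 - 1) = 4.
b_m = 39 + (m - 1)·4.
b_{30} = 155; S = 30·(39 + 155)/2 = 2910.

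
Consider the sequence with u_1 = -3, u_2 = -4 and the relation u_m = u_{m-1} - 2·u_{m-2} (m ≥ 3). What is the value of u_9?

54

u_3 = 2; u_4 = 10; u_5 = 6; u_6 = -14; u_7 = -26; u_8 = 2; u_9 = 54.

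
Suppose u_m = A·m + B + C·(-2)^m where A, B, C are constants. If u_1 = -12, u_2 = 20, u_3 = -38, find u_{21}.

Write the equations: A + B - 2C = -12; 2A + B + 4C = 20; 3A + B - 8C = -38.
Subtracting the first from the second: A + 6C = 32.
Subtracting the second from the third: A - 12C = -58.
Solving: C = 5, A = 2, then B = -4.
Hence u_{21} = 2·21 + (-4) + 5·(-2097152) = -10485722.

-10485722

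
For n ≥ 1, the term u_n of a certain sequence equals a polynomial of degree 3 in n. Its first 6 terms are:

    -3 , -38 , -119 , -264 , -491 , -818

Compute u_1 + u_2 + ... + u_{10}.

-10905

1st diffs: -35, -81, -145, -227, -327.
2nd diffs: -46, -64, -82, -100.
3rd diffs: -18, -18, -18 (constant).
Newton forward-difference form: u_n = -3 + (-35)·C(n-1,1) + (-46)·C(n-1,2) + (-18)·C(n-1,3).
Continuing: -1263, -1844, -2579, -3486.
Summing n = 1..10 (10 terms) gives -10905.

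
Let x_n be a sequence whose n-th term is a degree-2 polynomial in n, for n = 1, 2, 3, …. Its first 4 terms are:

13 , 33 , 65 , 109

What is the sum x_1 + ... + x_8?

1336

1st diffs: 20, 32, 44.
2nd diffs: 12, 12 (constant).
Newton forward-difference form: x_n = 13 + 20·C(n-1,1) + 12·C(n-1,2).
Continuing: 165, 233, 313, 405.
Summing n = 1..8 (8 terms) gives 1336.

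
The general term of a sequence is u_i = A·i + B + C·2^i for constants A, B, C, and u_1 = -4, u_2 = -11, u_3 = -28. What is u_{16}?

At i = 1, 2, 3: A + B + 2C = -4; 2A + B + 4C = -11; 3A + B + 8C = -28.
Subtracting the first from the second: A + 2C = -7.
Subtracting the second from the third: A + 4C = -17.
Solving: C = -5, A = 3, then B = 3.
So u_i = 3·i + 3 + (-5)·2^i; at i=16 this is -327629.

-327629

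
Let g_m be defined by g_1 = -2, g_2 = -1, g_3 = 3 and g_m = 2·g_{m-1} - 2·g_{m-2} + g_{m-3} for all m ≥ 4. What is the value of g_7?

-2

Compute successive terms:
g_4 = 6;  g_5 = 5;  g_6 = 1;  g_7 = -2.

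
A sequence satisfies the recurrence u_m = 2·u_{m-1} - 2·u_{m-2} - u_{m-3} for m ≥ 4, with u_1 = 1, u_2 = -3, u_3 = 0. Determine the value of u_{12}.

Step forward from the initial values:
u_4 = 5, u_5 = 13, u_6 = 16, u_7 = 1, u_8 = -43, u_9 = -104, u_{10} = -123, u_{11} = 5, u_{12} = 360.

360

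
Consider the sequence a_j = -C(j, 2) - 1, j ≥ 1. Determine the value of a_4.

-7

C(4, 2) = 6, so a_4 = -7.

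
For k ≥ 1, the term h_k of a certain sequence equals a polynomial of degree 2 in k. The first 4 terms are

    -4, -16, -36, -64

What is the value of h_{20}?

-1600

1st diffs: -12, -20, -28.
2nd diffs: -8, -8 (constant).
So h_k = -4k^2.
Evaluating at k = 20 gives h_{20} = -1600.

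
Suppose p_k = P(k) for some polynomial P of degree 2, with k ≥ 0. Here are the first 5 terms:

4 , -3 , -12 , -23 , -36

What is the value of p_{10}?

-156

1st diffs: -7, -9, -11, -13.
2nd diffs: -2, -2, -2 (constant).
Newton forward-difference form: p_k = 4 + (-7)·C(k,1) + (-2)·C(k,2).
At k = 10: k = 10, so p_{10} = 4 - 70 - 90 = -156.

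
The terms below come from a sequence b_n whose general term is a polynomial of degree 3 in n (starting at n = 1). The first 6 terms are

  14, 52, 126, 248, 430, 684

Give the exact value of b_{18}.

1st diffs: 38, 74, 122, 182, 254.
2nd diffs: 36, 48, 60, 72.
3rd diffs: 12, 12, 12 (constant).
So b_n = 2n^3 + 6n^2 + 6n.
Evaluating at n = 18 gives b_{18} = 13716.

13716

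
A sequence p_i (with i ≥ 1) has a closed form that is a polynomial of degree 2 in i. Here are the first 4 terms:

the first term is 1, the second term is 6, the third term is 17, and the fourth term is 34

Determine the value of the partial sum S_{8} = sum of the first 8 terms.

1st diffs: 5, 11, 17.
2nd diffs: 6, 6 (constant).
Newton forward-difference form: p_i = 1 + 5·C(i-1,1) + 6·C(i-1,2).
Continuing: 57, 86, 121, 162.
Summing i = 1..8 (8 terms) gives 484.

484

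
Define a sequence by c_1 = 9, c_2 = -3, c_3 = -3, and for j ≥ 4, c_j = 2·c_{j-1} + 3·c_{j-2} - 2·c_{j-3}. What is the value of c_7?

-603

Iterate the recurrence:
c_4 = -33; c_5 = -69; c_6 = -231; c_7 = -603.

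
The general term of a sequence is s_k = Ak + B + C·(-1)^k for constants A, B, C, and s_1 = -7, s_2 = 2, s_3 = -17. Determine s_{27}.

The three given values yield: A + B - C = -7; 2A + B + C = 2; 3A + B - C = -17.
Subtracting the first from the second: A + 2C = 9.
Subtracting the second from the third: A - 2C = -19.
Solving: C = 7, A = -5, then B = 5.
Hence s_{27} = -5·27 + 5 + 7·(-1) = -137.

-137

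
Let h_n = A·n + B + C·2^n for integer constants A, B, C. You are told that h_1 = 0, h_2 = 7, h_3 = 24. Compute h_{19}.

The three given values yield: A + B + 2C = 0; 2A + B + 4C = 7; 3A + B + 8C = 24.
Subtracting the first from the second: A + 2C = 7.
Subtracting the second from the third: A + 4C = 17.
Solving: C = 5, A = -3, then B = -7.
Hence h_{19} = -3·19 + (-7) + 5·524288 = 2621376.

2621376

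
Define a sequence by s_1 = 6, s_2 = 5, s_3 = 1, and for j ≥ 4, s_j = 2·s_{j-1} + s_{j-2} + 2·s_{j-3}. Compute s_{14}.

Step forward from the initial values:
s_4 = 19; s_5 = 49; s_6 = 119; …; s_{11} = 16253; s_{12} = 43211; s_{13} = 114897; s_{14} = 305511.

305511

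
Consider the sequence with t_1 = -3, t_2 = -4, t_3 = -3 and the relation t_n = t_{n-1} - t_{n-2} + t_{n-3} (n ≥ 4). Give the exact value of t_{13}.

Iterate the recurrence:
t_4 = -2; t_5 = -3; t_6 = -4; t_7 = -3; t_8 = -2; t_9 = -3; t_{10} = -4; t_{11} = -3; t_{12} = -2; t_{13} = -3.

-3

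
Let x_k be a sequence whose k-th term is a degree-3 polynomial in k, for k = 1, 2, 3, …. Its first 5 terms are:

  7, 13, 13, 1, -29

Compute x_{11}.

1st diffs: 6, 0, -12, -30.
2nd diffs: -6, -12, -18.
3rd diffs: -6, -6 (constant).
Newton forward-difference form: x_k = 7 + 6·C(k-1,1) + (-6)·C(k-1,2) + (-6)·C(k-1,3).
At k = 11: k-1 = 10, so x_{11} = 7 + 60 - 270 - 720 = -923.

-923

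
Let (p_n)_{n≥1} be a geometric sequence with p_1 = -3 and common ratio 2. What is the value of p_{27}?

p_n = (-3)·2^(n-1).
p_{27} = (-3)·2^26 = -201326592.

-201326592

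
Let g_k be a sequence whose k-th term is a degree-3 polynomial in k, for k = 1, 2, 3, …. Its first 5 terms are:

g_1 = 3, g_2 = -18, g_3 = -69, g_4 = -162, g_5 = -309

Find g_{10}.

-2274

1st diffs: -21, -51, -93, -147.
2nd diffs: -30, -42, -54.
3rd diffs: -12, -12 (constant).
Newton forward-difference form: g_k = 3 + (-21)·C(k-1,1) + (-30)·C(k-1,2) + (-12)·C(k-1,3).
At k = 10: k-1 = 9, so g_{10} = 3 - 189 - 1080 - 1008 = -2274.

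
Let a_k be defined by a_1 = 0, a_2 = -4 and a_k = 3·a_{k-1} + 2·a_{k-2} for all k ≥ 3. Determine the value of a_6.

Step forward from the initial values:
a_3 = -12  a_4 = -44  a_5 = -156  a_6 = -556.

-556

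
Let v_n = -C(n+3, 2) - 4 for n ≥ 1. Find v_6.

-40

C(9, 2) = 36, so v_6 = -40.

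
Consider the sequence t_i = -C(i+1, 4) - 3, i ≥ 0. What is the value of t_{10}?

-333

C(11, 4) = 330, so t_{10} = -333.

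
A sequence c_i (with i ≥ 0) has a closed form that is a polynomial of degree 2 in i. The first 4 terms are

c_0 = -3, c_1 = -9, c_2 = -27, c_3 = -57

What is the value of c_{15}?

-1353

1st diffs: -6, -18, -30.
2nd diffs: -12, -12 (constant).
Newton forward-difference form: c_i = -3 + (-6)·C(i,1) + (-12)·C(i,2).
At i = 15: i = 15, so c_{15} = -3 - 90 - 1260 = -1353.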